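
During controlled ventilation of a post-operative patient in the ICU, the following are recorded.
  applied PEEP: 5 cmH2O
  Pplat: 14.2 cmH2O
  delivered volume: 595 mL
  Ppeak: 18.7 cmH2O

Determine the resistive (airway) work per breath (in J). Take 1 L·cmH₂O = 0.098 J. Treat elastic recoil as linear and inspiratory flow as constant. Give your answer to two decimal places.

With constant inspiratory flow the resistive pressure is constant at PIP − Pplat = 18.7 − 14.2 = 4.5 cmH2O, so resistive work = 4.5 × 0.595 = 2.678 L·cmH2O.
× 0.098 J/(L·cmH2O) → 0.2624 J.

0.26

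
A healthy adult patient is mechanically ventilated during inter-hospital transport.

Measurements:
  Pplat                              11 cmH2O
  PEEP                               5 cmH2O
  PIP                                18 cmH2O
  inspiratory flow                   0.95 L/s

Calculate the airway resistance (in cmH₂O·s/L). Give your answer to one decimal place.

7.4

Raw = (PIP − Pplat) / flow = (18 − 11) / 0.95 = 7.0 / 0.95 = 7.368 cmH2O·s/L.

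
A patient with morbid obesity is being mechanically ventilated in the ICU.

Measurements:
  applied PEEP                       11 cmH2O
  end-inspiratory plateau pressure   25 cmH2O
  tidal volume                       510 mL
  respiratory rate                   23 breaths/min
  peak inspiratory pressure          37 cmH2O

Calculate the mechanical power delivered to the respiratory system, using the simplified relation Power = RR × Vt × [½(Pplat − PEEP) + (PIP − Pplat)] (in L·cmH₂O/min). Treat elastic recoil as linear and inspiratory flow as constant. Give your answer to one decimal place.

222.9

Per-breath work = Vt × [½(Pplat−PEEP) + (PIP−Pplat)] = 0.510 × [0.5×14.0 + 12.0] = 0.510 × 19.0 = 9.69 L·cmH2O.
Power = 23 × 9.69 = 222.87 L·cmH2O/min.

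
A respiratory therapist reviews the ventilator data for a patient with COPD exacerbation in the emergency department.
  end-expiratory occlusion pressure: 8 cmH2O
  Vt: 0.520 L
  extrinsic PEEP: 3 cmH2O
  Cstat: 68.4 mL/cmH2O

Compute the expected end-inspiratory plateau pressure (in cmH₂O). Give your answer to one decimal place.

End-expiratory occlusion gives total PEEP = 8 cmH2O (intrinsic PEEP = 8 − 3 = 5). Use total PEEP for the elastic gradient.
Pplat = PEEPtotal + Vt / Cstat = 8 + 520 / 68.4 = 8 + 7.602 = 15.602 cmH2O.

15.6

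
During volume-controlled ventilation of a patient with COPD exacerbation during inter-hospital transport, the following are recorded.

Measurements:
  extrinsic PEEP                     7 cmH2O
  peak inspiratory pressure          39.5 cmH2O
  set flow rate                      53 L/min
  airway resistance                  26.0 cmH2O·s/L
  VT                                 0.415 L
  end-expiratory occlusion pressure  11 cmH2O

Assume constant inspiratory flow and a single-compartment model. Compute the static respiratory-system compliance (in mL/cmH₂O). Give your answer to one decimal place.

Flow: 53 L/min ÷ 60 = 0.8833 L/s.
Total PEEP = 11 cmH2O (set 7 + intrinsic 4); this is the baseline alveolar pressure.
Equation of motion (constant flow): PIP = Vt/C + R·V̇ + PEEP.
Vt/C = PIP − R·V̇ − PEEP = 39.5 − 26.0×0.8833 − 11 = 39.5 − 22.966 − 11 = 5.534 cmH2O.
C = Vt / 5.534 = 415 / 5.534 = 74.991 mL/cmH2O.

75.0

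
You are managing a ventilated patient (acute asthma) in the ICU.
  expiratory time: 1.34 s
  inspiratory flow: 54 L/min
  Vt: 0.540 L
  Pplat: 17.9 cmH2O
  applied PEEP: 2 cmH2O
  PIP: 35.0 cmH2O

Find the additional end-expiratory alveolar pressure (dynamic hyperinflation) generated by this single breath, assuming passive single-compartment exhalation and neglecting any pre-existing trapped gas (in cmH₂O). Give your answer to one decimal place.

Flow: 54 L/min ÷ 60 = 0.9 L/s.
R = (PIP − Pplat)/V̇ = (35.0 − 17.9) / 0.9 = 17.1/0.9 = 19.0 cmH2O·s/L.
C = Vt/(Pplat − PEEP) = 540.0 / (17.9 − 2) = 540.0/15.9 = 33.962 mL/cmH2O.
τ = R × C = 19.0 × 0.03396 L/cmH2O = 0.6452 s.
Fraction remaining = e^(−Te/τ) = e^(−1.34/0.6452) = 0.1253; trapped volume = 540.0 × 0.1253 = 67.662 mL.
Additional alveolar pressure from trapping ≈ V_trapped / C = 67.662 / 33.962 = 1.992 cmH2O.

2.0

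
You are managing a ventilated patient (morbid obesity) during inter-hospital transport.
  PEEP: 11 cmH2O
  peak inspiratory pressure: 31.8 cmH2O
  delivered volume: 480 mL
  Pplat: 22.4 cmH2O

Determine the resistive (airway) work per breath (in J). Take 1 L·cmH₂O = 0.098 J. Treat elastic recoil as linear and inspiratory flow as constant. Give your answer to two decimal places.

With constant inspiratory flow the resistive pressure is constant at PIP − Pplat = 31.8 − 22.4 = 9.4 cmH2O, so resistive work = 9.4 × 0.480 = 4.512 L·cmH2O.
× 0.098 J/(L·cmH2O) → 0.4422 J.

0.44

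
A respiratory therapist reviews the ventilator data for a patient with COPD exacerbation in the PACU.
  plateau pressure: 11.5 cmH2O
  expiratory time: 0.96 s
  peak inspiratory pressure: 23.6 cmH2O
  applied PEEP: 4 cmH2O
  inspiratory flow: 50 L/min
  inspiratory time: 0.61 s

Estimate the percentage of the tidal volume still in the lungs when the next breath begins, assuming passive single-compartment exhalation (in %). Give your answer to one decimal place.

37.7

Flow: 50 L/min ÷ 60 = 0.8333 L/s.
Vt = flow × Ti = 0.8333 L/s × 0.61 s × 1000 mL/L = 508.31 mL.
R = (PIP − Pplat)/V̇ = (23.6 − 11.5) / 0.8333 = 12.1/0.8333 = 14.521 cmH2O·s/L.
C = Vt/(Pplat − PEEP) = 508.31 / (11.5 − 4) = 508.31/7.5 = 67.775 mL/cmH2O.
τ = R × C = 14.521 × 0.06778 L/cmH2O = 0.9842 s.
Fraction remaining at end-expiration = e^(−Te/τ) = e^(−0.96/0.9842) = 0.377 → 37.7%.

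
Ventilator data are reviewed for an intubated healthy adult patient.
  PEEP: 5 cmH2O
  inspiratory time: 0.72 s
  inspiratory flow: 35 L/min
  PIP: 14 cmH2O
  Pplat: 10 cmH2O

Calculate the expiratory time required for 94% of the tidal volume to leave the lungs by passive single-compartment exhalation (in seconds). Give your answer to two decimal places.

1.62

Flow: 35 L/min ÷ 60 = 0.5833 L/s.
Vt = flow × Ti = 0.5833 L/s × 0.72 s × 1000 mL/L = 419.98 mL.
R = (PIP − Pplat)/V̇ = (14 − 10) / 0.5833 = 4.0/0.5833 = 6.858 cmH2O·s/L.
C = Vt/(Pplat − PEEP) = 419.98 / (10 − 5) = 419.98/5.0 = 83.996 mL/cmH2O.
τ = R × C = 6.858 × 0.084 L/cmH2O = 0.5761 s.
t = −τ·ln(1 − 0.94) = −0.5761·ln(0.06) = 1.621 s.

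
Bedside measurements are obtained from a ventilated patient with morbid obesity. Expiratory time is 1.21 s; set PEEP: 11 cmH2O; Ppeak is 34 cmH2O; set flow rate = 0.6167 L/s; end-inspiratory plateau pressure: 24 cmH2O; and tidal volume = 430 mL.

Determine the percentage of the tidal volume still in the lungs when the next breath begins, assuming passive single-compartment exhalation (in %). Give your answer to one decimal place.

R = (PIP − Pplat)/V̇ = (34 − 24) / 0.6167 = 10.0/0.6167 = 16.215 cmH2O·s/L.
C = Vt/(Pplat − PEEP) = 430.0 / (24 − 11) = 430.0/13.0 = 33.077 mL/cmH2O.
τ = R × C = 16.215 × 0.03308 L/cmH2O = 0.5364 s.
Fraction remaining at end-expiration = e^(−Te/τ) = e^(−1.21/0.5364) = 0.1048 → 10.48%.

10.5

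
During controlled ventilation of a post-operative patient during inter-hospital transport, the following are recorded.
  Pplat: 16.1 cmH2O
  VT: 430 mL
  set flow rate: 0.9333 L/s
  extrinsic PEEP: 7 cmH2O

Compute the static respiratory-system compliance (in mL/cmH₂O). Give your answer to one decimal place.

47.3

Cstat = Vt / (Pplat − PEEP) = 430 / (16.1 − 7) = 430 / 9.1 = 47.253 mL/cmH2O.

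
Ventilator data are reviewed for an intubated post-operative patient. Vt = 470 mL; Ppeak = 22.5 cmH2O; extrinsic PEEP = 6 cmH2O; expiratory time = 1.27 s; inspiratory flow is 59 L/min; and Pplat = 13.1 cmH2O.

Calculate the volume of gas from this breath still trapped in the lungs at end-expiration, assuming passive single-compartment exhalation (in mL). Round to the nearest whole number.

Flow: 59 L/min ÷ 60 = 0.9833 L/s.
R = (PIP − Pplat)/V̇ = (22.5 − 13.1) / 0.9833 = 9.4/0.9833 = 9.56 cmH2O·s/L.
C = Vt/(Pplat − PEEP) = 470.0 / (13.1 − 6) = 470.0/7.1 = 66.197 mL/cmH2O.
τ = R × C = 9.56 × 0.0662 L/cmH2O = 0.6329 s.
Fraction remaining = e^(−Te/τ) = e^(−1.27/0.6329) = 0.1344.
Trapped volume = 470.0 × 0.1344 = 63.168 mL.

63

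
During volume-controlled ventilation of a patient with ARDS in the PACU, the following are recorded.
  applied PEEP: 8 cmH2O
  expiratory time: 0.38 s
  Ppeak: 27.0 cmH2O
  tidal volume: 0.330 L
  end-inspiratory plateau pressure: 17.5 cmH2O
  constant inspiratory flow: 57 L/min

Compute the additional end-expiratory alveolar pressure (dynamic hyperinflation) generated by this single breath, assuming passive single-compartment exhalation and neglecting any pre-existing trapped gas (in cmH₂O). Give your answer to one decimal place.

Flow: 57 L/min ÷ 60 = 0.95 L/s.
R = (PIP − Pplat)/V̇ = (27.0 − 17.5) / 0.95 = 9.5/0.95 = 10.0 cmH2O·s/L.
C = Vt/(Pplat − PEEP) = 330.0 / (17.5 − 8) = 330.0/9.5 = 34.737 mL/cmH2O.
τ = R × C = 10.0 × 0.03474 L/cmH2O = 0.3474 s.
Fraction remaining = e^(−Te/τ) = e^(−0.38/0.3474) = 0.3349; trapped volume = 330.0 × 0.3349 = 110.52 mL.
Additional alveolar pressure from trapping ≈ V_trapped / C = 110.52 / 34.737 = 3.182 cmH2O.

3.2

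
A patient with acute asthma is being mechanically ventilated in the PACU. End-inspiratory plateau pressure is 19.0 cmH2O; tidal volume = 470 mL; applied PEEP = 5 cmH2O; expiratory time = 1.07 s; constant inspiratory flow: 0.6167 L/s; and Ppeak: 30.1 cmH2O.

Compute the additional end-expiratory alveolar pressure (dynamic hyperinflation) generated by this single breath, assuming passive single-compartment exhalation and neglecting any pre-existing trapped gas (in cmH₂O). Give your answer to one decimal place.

2.4

R = (PIP − Pplat)/V̇ = (30.1 − 19.0) / 0.6167 = 11.1/0.6167 = 17.999 cmH2O·s/L.
C = Vt/(Pplat − PEEP) = 470.0 / (19.0 − 5) = 470.0/14.0 = 33.571 mL/cmH2O.
τ = R × C = 17.999 × 0.03357 L/cmH2O = 0.6042 s.
Fraction remaining = e^(−Te/τ) = e^(−1.07/0.6042) = 0.1702; trapped volume = 470.0 × 0.1702 = 79.994 mL.
Additional alveolar pressure from trapping ≈ V_trapped / C = 79.994 / 33.571 = 2.383 cmH2O.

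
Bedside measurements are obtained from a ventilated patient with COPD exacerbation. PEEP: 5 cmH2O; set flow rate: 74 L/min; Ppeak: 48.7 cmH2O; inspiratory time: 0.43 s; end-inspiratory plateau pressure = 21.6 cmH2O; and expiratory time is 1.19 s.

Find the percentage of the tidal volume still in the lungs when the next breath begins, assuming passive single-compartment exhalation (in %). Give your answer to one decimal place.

Flow: 74 L/min ÷ 60 = 1.2333 L/s.
Vt = flow × Ti = 1.2333 L/s × 0.43 s × 1000 mL/L = 530.32 mL.
R = (PIP − Pplat)/V̇ = (48.7 − 21.6) / 1.2333 = 27.1/1.2333 = 21.974 cmH2O·s/L.
C = Vt/(Pplat − PEEP) = 530.32 / (21.6 − 5) = 530.32/16.6 = 31.947 mL/cmH2O.
τ = R × C = 21.974 × 0.03195 L/cmH2O = 0.7021 s.
Fraction remaining at end-expiration = e^(−Te/τ) = e^(−1.19/0.7021) = 0.1836 → 18.36%.

18.4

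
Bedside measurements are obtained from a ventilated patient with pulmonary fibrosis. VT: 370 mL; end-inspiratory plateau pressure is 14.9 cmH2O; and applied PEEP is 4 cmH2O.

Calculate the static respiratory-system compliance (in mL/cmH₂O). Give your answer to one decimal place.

33.9

Cstat = Vt / (Pplat − PEEP) = 370 / (14.9 − 4) = 370 / 10.9 = 33.945 mL/cmH2O.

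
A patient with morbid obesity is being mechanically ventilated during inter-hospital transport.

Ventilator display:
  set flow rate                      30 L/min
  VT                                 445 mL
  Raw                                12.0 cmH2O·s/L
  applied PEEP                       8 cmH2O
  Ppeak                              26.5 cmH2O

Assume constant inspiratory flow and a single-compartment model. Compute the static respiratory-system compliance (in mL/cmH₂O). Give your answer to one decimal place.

Flow: 30 L/min ÷ 60 = 0.5 L/s.
Equation of motion (constant flow): PIP = Vt/C + R·V̇ + PEEP.
Vt/C = PIP − R·V̇ − PEEP = 26.5 − 12.0×0.5 − 8 = 26.5 − 6.0 − 8 = 12.5 cmH2O.
C = Vt / 12.5 = 445 / 12.5 = 35.6 mL/cmH2O.

35.6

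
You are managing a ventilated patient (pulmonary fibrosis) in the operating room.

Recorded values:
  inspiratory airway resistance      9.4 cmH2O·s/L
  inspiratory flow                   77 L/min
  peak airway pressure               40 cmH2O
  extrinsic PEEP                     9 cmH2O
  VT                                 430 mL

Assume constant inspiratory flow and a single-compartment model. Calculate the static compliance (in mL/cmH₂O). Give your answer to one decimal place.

Flow: 77 L/min ÷ 60 = 1.2833 L/s.
Equation of motion (constant flow): PIP = Vt/C + R·V̇ + PEEP.
Vt/C = PIP − R·V̇ − PEEP = 40 − 9.4×1.2833 − 9 = 40 − 12.063 − 9 = 18.937 cmH2O.
C = Vt / 18.937 = 430 / 18.937 = 22.707 mL/cmH2O.

22.7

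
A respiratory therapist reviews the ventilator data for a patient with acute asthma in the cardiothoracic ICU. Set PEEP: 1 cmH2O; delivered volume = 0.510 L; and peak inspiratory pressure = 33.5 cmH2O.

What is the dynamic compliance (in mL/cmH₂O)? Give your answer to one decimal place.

Dynamic compliance = Vt / (PIP − PEEP) = 510 / (33.5 − 1) = 510 / 32.5 = 15.692 mL/cmH2O.

15.7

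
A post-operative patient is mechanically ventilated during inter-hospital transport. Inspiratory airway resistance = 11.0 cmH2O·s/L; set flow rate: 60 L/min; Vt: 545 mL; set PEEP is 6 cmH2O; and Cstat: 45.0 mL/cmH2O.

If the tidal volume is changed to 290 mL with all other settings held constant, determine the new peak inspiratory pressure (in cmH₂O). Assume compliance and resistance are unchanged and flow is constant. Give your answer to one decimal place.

Flow: 60 L/min ÷ 60 = 1 L/s.
PIP = Vt/C + R·V̇ + PEEP (constant-flow equation of motion).
Only the elastic term changes: ΔPIP = ΔVt / C = (290 − 545) / 45.0 = -5.667 cmH2O.
Original PIP = 545/45.0 + 11.0×1 + 6 = 29.111 cmH2O; new PIP = 29.111 + (-5.667) = 23.444 cmH2O.

23.4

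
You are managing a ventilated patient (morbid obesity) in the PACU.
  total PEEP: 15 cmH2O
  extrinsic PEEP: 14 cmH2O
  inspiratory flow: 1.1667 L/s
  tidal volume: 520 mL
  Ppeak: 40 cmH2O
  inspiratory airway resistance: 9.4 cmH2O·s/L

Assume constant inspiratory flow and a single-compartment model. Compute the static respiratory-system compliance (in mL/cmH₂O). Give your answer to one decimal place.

37.1

Total PEEP = 15 cmH2O (set 14 + intrinsic 1); this is the baseline alveolar pressure.
Equation of motion (constant flow): PIP = Vt/C + R·V̇ + PEEP.
Vt/C = PIP − R·V̇ − PEEP = 40 − 9.4×1.1667 − 15 = 40 − 10.967 − 15 = 14.033 cmH2O.
C = Vt / 14.033 = 520 / 14.033 = 37.056 mL/cmH2O.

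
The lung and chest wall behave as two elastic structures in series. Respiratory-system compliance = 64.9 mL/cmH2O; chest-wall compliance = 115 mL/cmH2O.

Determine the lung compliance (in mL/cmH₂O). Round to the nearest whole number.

1/CL = 1/Crs − 1/Ccw.
1/CL = 1/64.9 − 1/115 = 0.006713.
CL = 148.96 mL/cmH2O.

149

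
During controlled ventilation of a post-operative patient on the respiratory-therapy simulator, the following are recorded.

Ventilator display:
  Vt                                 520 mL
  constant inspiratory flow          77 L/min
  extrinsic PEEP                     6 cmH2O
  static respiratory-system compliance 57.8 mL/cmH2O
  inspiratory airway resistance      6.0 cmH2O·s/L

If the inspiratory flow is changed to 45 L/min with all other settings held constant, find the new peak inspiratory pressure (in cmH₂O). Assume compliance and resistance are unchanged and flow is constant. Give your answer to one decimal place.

Flow: 77 L/min ÷ 60 = 1.2833 L/s.
New flow: 45 L/min ÷ 60 = 0.75 L/s.
PIP = Vt/C + R·V̇ + PEEP (constant-flow equation of motion).
Only the resistive term changes: ΔPIP = R × ΔV̇ = 6.0 × (0.75 − 1.2833) = 6.0 × -0.5333 = -3.2 cmH2O.
Original PIP = 520/57.8 + 6.0×1.2833 + 6 = 22.696 cmH2O; new PIP = 22.696 + (-3.2) = 19.496 cmH2O.

19.5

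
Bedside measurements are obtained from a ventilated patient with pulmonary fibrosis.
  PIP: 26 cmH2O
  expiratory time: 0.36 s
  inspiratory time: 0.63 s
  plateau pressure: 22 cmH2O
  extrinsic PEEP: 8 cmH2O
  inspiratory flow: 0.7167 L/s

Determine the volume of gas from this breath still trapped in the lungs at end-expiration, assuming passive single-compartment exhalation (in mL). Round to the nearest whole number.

61

Vt = flow × Ti = 0.7167 L/s × 0.63 s × 1000 mL/L = 451.52 mL.
R = (PIP − Pplat)/V̇ = (26 − 22) / 0.7167 = 4.0/0.7167 = 5.581 cmH2O·s/L.
C = Vt/(Pplat − PEEP) = 451.52 / (22 − 8) = 451.52/14.0 = 32.251 mL/cmH2O.
τ = R × C = 5.581 × 0.03225 L/cmH2O = 0.18 s.
Fraction remaining = e^(−Te/τ) = e^(−0.36/0.18) = 0.1353.
Trapped volume = 451.52 × 0.1353 = 61.091 mL.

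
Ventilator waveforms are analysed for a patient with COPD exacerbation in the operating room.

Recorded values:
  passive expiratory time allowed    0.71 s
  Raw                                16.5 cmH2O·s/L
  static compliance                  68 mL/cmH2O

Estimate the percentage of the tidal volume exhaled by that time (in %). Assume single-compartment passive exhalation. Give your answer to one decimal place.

τ = R × C = 16.5 × 68 mL/cmH2O = 16.5 × 0.068 L/cmH2O = 1.122 s.
Passive exhalation: V(t)/V₀ = e^(−t/τ) = e^(−0.71/1.122) = 0.5311.
Fraction exhaled = 1 − 0.5311 = 0.4689 → 46.89%.

46.9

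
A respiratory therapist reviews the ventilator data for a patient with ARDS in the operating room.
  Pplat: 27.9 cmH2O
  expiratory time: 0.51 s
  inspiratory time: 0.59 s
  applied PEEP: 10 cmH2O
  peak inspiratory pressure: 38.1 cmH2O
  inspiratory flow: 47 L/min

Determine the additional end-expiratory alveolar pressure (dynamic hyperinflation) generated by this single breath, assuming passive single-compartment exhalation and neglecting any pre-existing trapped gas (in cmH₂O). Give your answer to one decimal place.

Flow: 47 L/min ÷ 60 = 0.7833 L/s.
Vt = flow × Ti = 0.7833 L/s × 0.59 s × 1000 mL/L = 462.15 mL.
R = (PIP − Pplat)/V̇ = (38.1 − 27.9) / 0.7833 = 10.2/0.7833 = 13.022 cmH2O·s/L.
C = Vt/(Pplat − PEEP) = 462.15 / (27.9 − 10) = 462.15/17.9 = 25.818 mL/cmH2O.
τ = R × C = 13.022 × 0.02582 L/cmH2O = 0.3362 s.
Fraction remaining = e^(−Te/τ) = e^(−0.51/0.3362) = 0.2194; trapped volume = 462.15 × 0.2194 = 101.4 mL.
Additional alveolar pressure from trapping ≈ V_trapped / C = 101.4 / 25.818 = 3.927 cmH2O.

3.9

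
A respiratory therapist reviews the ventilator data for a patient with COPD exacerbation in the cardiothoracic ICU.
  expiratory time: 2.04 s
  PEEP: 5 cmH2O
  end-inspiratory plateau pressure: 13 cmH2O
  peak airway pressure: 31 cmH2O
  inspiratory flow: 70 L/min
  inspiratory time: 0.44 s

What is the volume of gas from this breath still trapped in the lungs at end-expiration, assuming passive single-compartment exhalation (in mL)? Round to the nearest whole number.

65

Flow: 70 L/min ÷ 60 = 1.1667 L/s.
Vt = flow × Ti = 1.1667 L/s × 0.44 s × 1000 mL/L = 513.35 mL.
R = (PIP − Pplat)/V̇ = (31 − 13) / 1.1667 = 18.0/1.1667 = 15.428 cmH2O·s/L.
C = Vt/(Pplat − PEEP) = 513.35 / (13 − 5) = 513.35/8.0 = 64.169 mL/cmH2O.
τ = R × C = 15.428 × 0.06417 L/cmH2O = 0.99 s.
Fraction remaining = e^(−Te/τ) = e^(−2.04/0.99) = 0.1274.
Trapped volume = 513.35 × 0.1274 = 65.401 mL.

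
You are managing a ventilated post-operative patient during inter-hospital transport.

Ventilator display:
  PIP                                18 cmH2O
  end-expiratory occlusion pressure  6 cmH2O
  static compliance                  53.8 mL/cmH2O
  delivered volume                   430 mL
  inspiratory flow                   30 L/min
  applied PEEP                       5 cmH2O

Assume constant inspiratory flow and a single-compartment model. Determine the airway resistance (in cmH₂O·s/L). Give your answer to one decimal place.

Flow: 30 L/min ÷ 60 = 0.5 L/s.
Total PEEP = 6 cmH2O (set 5 + intrinsic 1); this is the baseline alveolar pressure.
Equation of motion (constant flow): PIP = Vt/C + R·V̇ + PEEP.
R·V̇ = PIP − Vt/C − PEEP = 18 − 430/53.8 − 6 = 18 − 7.993 − 6 = 4.007 cmH2O.
R = 4.007 / 0.5 = 8.014 cmH2O·s/L.

8.0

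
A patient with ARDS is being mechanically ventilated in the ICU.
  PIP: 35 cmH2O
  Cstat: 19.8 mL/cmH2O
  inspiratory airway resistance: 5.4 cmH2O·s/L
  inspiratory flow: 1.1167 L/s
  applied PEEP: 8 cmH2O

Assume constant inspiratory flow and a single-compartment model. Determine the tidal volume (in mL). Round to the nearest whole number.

415

Equation of motion (constant flow): PIP = Vt/C + R·V̇ + PEEP.
Vt/C = PIP − R·V̇ − PEEP = 35 − 6.03 − 8 = 20.97 cmH2O.
Vt = C × 20.97 = 19.8 × 20.97 = 415.21 mL.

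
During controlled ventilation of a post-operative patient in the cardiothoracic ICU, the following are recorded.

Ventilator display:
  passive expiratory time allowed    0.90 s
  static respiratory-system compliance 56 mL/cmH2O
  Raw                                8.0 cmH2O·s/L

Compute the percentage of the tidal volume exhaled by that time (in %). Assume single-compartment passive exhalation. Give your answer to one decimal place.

86.6

τ = R × C = 8.0 × 56 mL/cmH2O = 8.0 × 0.056 L/cmH2O = 0.448 s.
Passive exhalation: V(t)/V₀ = e^(−t/τ) = e^(−0.90/0.448) = 0.1341.
Fraction exhaled = 1 − 0.1341 = 0.8659 → 86.59%.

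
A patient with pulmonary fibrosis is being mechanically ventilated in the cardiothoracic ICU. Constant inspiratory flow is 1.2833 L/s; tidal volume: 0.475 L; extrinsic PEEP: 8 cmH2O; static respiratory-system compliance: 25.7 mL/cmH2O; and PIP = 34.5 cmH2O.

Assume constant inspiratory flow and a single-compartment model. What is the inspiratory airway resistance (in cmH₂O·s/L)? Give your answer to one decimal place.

6.2

Equation of motion (constant flow): PIP = Vt/C + R·V̇ + PEEP.
R·V̇ = PIP − Vt/C − PEEP = 34.5 − 475/25.7 − 8 = 34.5 − 18.482 − 8 = 8.018 cmH2O.
R = 8.018 / 1.2833 = 6.248 cmH2O·s/L.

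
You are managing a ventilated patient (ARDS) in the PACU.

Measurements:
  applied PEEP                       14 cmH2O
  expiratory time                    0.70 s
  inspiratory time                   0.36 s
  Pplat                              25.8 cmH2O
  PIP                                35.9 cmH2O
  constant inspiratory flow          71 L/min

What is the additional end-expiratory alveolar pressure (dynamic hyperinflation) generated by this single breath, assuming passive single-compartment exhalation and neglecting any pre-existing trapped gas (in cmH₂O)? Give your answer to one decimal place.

1.2

Flow: 71 L/min ÷ 60 = 1.1833 L/s.
Vt = flow × Ti = 1.1833 L/s × 0.36 s × 1000 mL/L = 425.99 mL.
R = (PIP − Pplat)/V̇ = (35.9 − 25.8) / 1.1833 = 10.1/1.1833 = 8.535 cmH2O·s/L.
C = Vt/(Pplat − PEEP) = 425.99 / (25.8 − 14) = 425.99/11.8 = 36.101 mL/cmH2O.
τ = R × C = 8.535 × 0.0361 L/cmH2O = 0.3081 s.
Fraction remaining = e^(−Te/τ) = e^(−0.70/0.3081) = 0.1031; trapped volume = 425.99 × 0.1031 = 43.92 mL.
Additional alveolar pressure from trapping ≈ V_trapped / C = 43.92 / 36.101 = 1.217 cmH2O.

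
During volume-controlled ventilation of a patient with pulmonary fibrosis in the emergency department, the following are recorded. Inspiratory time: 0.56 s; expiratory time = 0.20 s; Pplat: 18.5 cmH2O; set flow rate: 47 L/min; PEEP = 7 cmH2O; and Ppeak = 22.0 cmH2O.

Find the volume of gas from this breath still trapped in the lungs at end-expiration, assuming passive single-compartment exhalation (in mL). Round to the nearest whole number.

136

Flow: 47 L/min ÷ 60 = 0.7833 L/s.
Vt = flow × Ti = 0.7833 L/s × 0.56 s × 1000 mL/L = 438.65 mL.
R = (PIP − Pplat)/V̇ = (22.0 − 18.5) / 0.7833 = 3.5/0.7833 = 4.468 cmH2O·s/L.
C = Vt/(Pplat − PEEP) = 438.65 / (18.5 − 7) = 438.65/11.5 = 38.143 mL/cmH2O.
τ = R × C = 4.468 × 0.03814 L/cmH2O = 0.1704 s.
Fraction remaining = e^(−Te/τ) = e^(−0.20/0.1704) = 0.3092.
Trapped volume = 438.65 × 0.3092 = 135.63 mL.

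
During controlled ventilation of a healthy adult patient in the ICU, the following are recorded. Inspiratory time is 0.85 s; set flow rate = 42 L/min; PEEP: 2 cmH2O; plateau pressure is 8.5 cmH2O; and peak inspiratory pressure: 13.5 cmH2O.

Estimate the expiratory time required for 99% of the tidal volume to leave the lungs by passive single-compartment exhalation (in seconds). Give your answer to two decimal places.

Flow: 42 L/min ÷ 60 = 0.7 L/s.
Vt = flow × Ti = 0.7 L/s × 0.85 s × 1000 mL/L = 595.0 mL.
R = (PIP − Pplat)/V̇ = (13.5 − 8.5) / 0.7 = 5.0/0.7 = 7.143 cmH2O·s/L.
C = Vt/(Pplat − PEEP) = 595.0 / (8.5 − 2) = 595.0/6.5 = 91.538 mL/cmH2O.
τ = R × C = 7.143 × 0.09154 L/cmH2O = 0.6539 s.
t = −τ·ln(1 − 0.99) = −0.6539·ln(0.01) = 3.011 s.

3.01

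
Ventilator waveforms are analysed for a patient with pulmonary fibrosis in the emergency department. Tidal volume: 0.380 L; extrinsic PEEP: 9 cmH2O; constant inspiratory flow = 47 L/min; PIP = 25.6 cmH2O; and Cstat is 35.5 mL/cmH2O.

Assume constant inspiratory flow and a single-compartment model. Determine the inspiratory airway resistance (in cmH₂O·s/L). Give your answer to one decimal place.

Flow: 47 L/min ÷ 60 = 0.7833 L/s.
Equation of motion (constant flow): PIP = Vt/C + R·V̇ + PEEP.
R·V̇ = PIP − Vt/C − PEEP = 25.6 − 380/35.5 − 9 = 25.6 − 10.704 − 9 = 5.896 cmH2O.
R = 5.896 / 0.7833 = 7.527 cmH2O·s/L.

7.5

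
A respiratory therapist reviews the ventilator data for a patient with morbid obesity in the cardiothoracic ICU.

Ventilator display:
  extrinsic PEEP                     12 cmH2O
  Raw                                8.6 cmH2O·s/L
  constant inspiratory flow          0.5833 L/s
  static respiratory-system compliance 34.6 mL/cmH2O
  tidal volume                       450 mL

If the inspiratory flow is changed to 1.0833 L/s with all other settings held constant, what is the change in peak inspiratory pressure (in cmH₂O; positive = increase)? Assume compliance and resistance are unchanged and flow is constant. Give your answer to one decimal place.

4.3

PIP = Vt/C + R·V̇ + PEEP (constant-flow equation of motion).
Only the resistive term changes: ΔPIP = R × ΔV̇ = 8.6 × (1.0833 − 0.5833) = 8.6 × 0.5 = 4.3 cmH2O.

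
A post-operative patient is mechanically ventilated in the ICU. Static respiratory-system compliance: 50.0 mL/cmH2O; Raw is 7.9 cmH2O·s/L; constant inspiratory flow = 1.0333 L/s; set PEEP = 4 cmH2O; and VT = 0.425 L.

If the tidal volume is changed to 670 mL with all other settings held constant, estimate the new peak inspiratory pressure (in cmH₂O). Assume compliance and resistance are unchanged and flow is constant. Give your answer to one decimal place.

25.6

PIP = Vt/C + R·V̇ + PEEP (constant-flow equation of motion).
Only the elastic term changes: ΔPIP = ΔVt / C = (670 − 425) / 50.0 = 4.9 cmH2O.
Original PIP = 425/50.0 + 7.9×1.0333 + 4 = 20.663 cmH2O; new PIP = 20.663 + (4.9) = 25.563 cmH2O.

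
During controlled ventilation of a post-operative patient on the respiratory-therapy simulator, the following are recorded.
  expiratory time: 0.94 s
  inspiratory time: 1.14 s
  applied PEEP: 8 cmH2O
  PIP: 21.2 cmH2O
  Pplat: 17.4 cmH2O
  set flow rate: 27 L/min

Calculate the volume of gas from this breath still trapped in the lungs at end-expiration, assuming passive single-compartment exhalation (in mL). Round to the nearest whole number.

67

Flow: 27 L/min ÷ 60 = 0.45 L/s.
Vt = flow × Ti = 0.45 L/s × 1.14 s × 1000 mL/L = 513.0 mL.
R = (PIP − Pplat)/V̇ = (21.2 − 17.4) / 0.45 = 3.8/0.45 = 8.444 cmH2O·s/L.
C = Vt/(Pplat − PEEP) = 513.0 / (17.4 − 8) = 513.0/9.4 = 54.574 mL/cmH2O.
τ = R × C = 8.444 × 0.05457 L/cmH2O = 0.4608 s.
Fraction remaining = e^(−Te/τ) = e^(−0.94/0.4608) = 0.13.
Trapped volume = 513.0 × 0.13 = 66.69 mL.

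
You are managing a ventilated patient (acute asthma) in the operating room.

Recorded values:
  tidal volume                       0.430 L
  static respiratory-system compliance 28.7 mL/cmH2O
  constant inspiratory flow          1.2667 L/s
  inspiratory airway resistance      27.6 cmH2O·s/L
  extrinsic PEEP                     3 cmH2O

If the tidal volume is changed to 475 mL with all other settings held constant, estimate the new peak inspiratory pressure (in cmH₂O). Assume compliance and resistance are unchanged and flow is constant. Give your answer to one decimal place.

54.5

PIP = Vt/C + R·V̇ + PEEP (constant-flow equation of motion).
Only the elastic term changes: ΔPIP = ΔVt / C = (475 − 430) / 28.7 = 1.568 cmH2O.
Original PIP = 430/28.7 + 27.6×1.2667 + 3 = 52.943 cmH2O; new PIP = 52.943 + (1.568) = 54.511 cmH2O.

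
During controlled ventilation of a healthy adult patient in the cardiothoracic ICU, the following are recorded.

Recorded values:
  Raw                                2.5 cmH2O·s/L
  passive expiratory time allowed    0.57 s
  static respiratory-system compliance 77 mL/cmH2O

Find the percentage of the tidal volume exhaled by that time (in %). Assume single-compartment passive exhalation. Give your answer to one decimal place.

τ = R × C = 2.5 × 77 mL/cmH2O = 2.5 × 0.077 L/cmH2O = 0.1925 s.
Passive exhalation: V(t)/V₀ = e^(−t/τ) = e^(−0.57/0.1925) = 0.05177.
Fraction exhaled = 1 − 0.05177 = 0.9482 → 94.82%.

94.8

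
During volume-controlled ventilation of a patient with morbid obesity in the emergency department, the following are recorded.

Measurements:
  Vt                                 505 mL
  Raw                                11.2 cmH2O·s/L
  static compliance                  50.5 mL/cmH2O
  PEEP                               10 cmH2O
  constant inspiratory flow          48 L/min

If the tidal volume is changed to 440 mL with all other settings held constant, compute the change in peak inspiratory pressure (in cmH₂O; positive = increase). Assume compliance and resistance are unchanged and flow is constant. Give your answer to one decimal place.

-1.3

PIP = Vt/C + R·V̇ + PEEP (constant-flow equation of motion).
Only the elastic term changes: ΔPIP = ΔVt / C = (440 − 505) / 50.5 = -1.287 cmH2O.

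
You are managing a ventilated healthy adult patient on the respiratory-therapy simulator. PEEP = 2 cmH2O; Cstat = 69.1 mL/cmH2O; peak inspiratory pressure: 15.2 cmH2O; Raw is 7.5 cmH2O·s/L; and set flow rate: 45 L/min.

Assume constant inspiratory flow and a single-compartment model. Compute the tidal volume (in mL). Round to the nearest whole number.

523

Flow: 45 L/min ÷ 60 = 0.75 L/s.
Equation of motion (constant flow): PIP = Vt/C + R·V̇ + PEEP.
Vt/C = PIP − R·V̇ − PEEP = 15.2 − 5.625 − 2 = 7.575 cmH2O.
Vt = C × 7.575 = 69.1 × 7.575 = 523.43 mL.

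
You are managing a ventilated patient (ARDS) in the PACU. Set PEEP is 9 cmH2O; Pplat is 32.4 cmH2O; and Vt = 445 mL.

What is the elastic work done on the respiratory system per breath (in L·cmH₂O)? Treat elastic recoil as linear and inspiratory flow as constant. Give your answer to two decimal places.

5.21

Elastic work ≈ ½ × (Pplat − PEEP) × Vt = 0.5 × (32.4 − 9) × 0.445 L = 0.5 × 23.4 × 0.445 = 5.207 L·cmH2O.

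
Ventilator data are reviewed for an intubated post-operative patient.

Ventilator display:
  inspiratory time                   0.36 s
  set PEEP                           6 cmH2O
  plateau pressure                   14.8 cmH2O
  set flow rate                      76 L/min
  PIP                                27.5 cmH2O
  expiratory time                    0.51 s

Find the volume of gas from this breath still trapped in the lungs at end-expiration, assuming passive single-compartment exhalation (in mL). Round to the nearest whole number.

Flow: 76 L/min ÷ 60 = 1.2667 L/s.
Vt = flow × Ti = 1.2667 L/s × 0.36 s × 1000 mL/L = 456.01 mL.
R = (PIP − Pplat)/V̇ = (27.5 − 14.8) / 1.2667 = 12.7/1.2667 = 10.026 cmH2O·s/L.
C = Vt/(Pplat − PEEP) = 456.01 / (14.8 − 6) = 456.01/8.8 = 51.819 mL/cmH2O.
τ = R × C = 10.026 × 0.05182 L/cmH2O = 0.5195 s.
Fraction remaining = e^(−Te/τ) = e^(−0.51/0.5195) = 0.3747.
Trapped volume = 456.01 × 0.3747 = 170.87 mL.

171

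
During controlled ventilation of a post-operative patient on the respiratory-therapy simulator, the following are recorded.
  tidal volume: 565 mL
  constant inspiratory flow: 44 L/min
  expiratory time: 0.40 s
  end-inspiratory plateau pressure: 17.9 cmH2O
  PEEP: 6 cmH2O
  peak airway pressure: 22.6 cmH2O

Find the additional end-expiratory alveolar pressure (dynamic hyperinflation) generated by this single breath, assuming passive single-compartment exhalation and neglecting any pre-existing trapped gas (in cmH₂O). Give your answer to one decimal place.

Flow: 44 L/min ÷ 60 = 0.7333 L/s.
R = (PIP − Pplat)/V̇ = (22.6 − 17.9) / 0.7333 = 4.7/0.7333 = 6.409 cmH2O·s/L.
C = Vt/(Pplat − PEEP) = 565.0 / (17.9 − 6) = 565.0/11.9 = 47.479 mL/cmH2O.
τ = R × C = 6.409 × 0.04748 L/cmH2O = 0.3043 s.
Fraction remaining = e^(−Te/τ) = e^(−0.40/0.3043) = 0.2686; trapped volume = 565.0 × 0.2686 = 151.76 mL.
Additional alveolar pressure from trapping ≈ V_trapped / C = 151.76 / 47.479 = 3.196 cmH2O.

3.2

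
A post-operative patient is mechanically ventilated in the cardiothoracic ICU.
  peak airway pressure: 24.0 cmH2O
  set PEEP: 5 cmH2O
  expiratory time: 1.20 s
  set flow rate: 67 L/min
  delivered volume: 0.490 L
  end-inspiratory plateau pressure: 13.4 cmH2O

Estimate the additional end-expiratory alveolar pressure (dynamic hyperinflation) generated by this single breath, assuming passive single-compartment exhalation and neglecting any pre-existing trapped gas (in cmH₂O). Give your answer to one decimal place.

Flow: 67 L/min ÷ 60 = 1.1167 L/s.
R = (PIP − Pplat)/V̇ = (24.0 − 13.4) / 1.1167 = 10.6/1.1167 = 9.492 cmH2O·s/L.
C = Vt/(Pplat − PEEP) = 490.0 / (13.4 − 5) = 490.0/8.4 = 58.333 mL/cmH2O.
τ = R × C = 9.492 × 0.05833 L/cmH2O = 0.5537 s.
Fraction remaining = e^(−Te/τ) = e^(−1.20/0.5537) = 0.1145; trapped volume = 490.0 × 0.1145 = 56.105 mL.
Additional alveolar pressure from trapping ≈ V_trapped / C = 56.105 / 58.333 = 0.9618 cmH2O.

1.0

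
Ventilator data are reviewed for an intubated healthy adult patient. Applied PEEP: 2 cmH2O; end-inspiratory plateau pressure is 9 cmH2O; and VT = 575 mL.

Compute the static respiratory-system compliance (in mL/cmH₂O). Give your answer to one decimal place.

Cstat = Vt / (Pplat − PEEP) = 575 / (9 − 2) = 575 / 7.0 = 82.143 mL/cmH2O.

82.1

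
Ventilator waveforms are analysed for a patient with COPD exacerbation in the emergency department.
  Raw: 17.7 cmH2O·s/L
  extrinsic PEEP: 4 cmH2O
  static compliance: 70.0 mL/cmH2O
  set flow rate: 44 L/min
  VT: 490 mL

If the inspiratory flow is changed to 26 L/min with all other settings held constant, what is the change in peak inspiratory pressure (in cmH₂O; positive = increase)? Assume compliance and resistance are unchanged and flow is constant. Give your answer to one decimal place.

Flow: 44 L/min ÷ 60 = 0.7333 L/s.
New flow: 26 L/min ÷ 60 = 0.4333 L/s.
PIP = Vt/C + R·V̇ + PEEP (constant-flow equation of motion).
Only the resistive term changes: ΔPIP = R × ΔV̇ = 17.7 × (0.4333 − 0.7333) = 17.7 × -0.3 = -5.31 cmH2O.

-5.3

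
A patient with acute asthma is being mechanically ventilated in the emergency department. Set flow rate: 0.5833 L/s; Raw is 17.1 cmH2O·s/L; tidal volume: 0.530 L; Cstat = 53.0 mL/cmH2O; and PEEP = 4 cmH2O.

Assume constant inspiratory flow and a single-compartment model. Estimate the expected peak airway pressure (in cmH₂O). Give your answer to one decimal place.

Equation of motion (constant flow): PIP = Vt/C + R·V̇ + PEEP.
PIP = 530/53.0 + 17.1×0.5833 + 4 = 10.0 + 9.974 + 4 = 23.974 cmH2O.

24.0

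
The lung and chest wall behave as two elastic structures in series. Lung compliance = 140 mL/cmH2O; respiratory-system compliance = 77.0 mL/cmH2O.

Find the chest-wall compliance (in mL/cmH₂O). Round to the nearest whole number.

1/Ccw = 1/Crs − 1/CL.
1/Ccw = 1/77.0 − 1/140 = 0.005844.
Ccw = 171.12 mL/cmH2O.

171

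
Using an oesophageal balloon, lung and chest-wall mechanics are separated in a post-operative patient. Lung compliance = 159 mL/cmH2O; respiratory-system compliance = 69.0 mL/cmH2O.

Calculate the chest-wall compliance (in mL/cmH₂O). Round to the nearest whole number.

122

1/Ccw = 1/Crs − 1/CL.
1/Ccw = 1/69.0 − 1/159 = 0.008203.
Ccw = 121.91 mL/cmH2O.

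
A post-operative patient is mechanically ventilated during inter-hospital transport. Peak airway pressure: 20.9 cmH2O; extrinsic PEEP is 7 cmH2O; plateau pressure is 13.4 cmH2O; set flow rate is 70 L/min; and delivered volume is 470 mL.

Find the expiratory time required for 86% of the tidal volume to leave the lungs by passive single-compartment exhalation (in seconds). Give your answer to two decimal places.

0.93

Flow: 70 L/min ÷ 60 = 1.1667 L/s.
R = (PIP − Pplat)/V̇ = (20.9 − 13.4) / 1.1667 = 7.5/1.1667 = 6.428 cmH2O·s/L.
C = Vt/(Pplat − PEEP) = 470.0 / (13.4 − 7) = 470.0/6.4 = 73.438 mL/cmH2O.
τ = R × C = 6.428 × 0.07344 L/cmH2O = 0.4721 s.
t = −τ·ln(1 − 0.86) = −0.4721·ln(0.14) = 0.9282 s.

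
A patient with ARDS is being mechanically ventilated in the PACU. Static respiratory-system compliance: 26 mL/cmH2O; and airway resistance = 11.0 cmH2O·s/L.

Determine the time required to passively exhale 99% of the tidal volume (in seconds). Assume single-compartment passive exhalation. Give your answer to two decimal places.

1.32

τ = R × C = 11.0 × 26 mL/cmH2O = 11.0 × 0.026 L/cmH2O = 0.286 s.
Exhaled fraction f = 1 − e^(−t/τ) → t = −τ·ln(1 − f) = −0.286·ln(0.01) = 1.317 s.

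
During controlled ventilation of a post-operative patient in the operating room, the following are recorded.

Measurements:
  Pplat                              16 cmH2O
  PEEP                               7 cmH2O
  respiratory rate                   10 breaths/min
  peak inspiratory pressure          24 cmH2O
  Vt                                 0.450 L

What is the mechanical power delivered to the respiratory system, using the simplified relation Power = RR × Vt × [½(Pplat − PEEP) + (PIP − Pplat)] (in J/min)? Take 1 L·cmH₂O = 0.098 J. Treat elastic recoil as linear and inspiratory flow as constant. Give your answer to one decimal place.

Per-breath work = Vt × [½(Pplat−PEEP) + (PIP−Pplat)] = 0.450 × [0.5×9.0 + 8.0] = 0.450 × 12.5 = 5.625 L·cmH2O.
Power = 10 × 5.625 = 56.25 L·cmH2O/min.
× 0.098 J/(L·cmH2O) → 5.513 J/min.

5.5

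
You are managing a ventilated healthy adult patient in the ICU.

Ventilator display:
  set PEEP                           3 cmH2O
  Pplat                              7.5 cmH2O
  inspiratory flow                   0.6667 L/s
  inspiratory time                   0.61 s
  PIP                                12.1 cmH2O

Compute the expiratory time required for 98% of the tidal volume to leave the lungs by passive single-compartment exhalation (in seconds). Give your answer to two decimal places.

Vt = flow × Ti = 0.6667 L/s × 0.61 s × 1000 mL/L = 406.69 mL.
R = (PIP − Pplat)/V̇ = (12.1 − 7.5) / 0.6667 = 4.6/0.6667 = 6.9 cmH2O·s/L.
C = Vt/(Pplat − PEEP) = 406.69 / (7.5 − 3) = 406.69/4.5 = 90.376 mL/cmH2O.
τ = R × C = 6.9 × 0.09038 L/cmH2O = 0.6236 s.
t = −τ·ln(1 − 0.98) = −0.6236·ln(0.02) = 2.44 s.

2.44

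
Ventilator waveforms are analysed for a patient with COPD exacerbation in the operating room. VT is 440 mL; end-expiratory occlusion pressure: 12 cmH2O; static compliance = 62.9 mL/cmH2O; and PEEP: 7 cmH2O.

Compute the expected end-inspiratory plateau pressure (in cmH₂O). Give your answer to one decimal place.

19.0

End-expiratory occlusion gives total PEEP = 12 cmH2O (intrinsic PEEP = 12 − 7 = 5). Use total PEEP for the elastic gradient.
Pplat = PEEPtotal + Vt / Cstat = 12 + 440 / 62.9 = 12 + 6.995 = 18.995 cmH2O.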